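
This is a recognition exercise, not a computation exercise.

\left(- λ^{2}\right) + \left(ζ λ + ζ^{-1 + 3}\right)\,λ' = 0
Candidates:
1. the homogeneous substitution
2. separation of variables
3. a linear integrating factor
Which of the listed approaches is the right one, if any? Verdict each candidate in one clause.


Technique: the homogeneous substitution — scaling ζ and λ together leaves the slope fixed — it depends only on λ/ζ, so substitute the ratio. Rewriting — with the variables' roles exchanged where the shape demands it — would expose a Bernoulli structure too; the homogeneous substitution simply reads the degrees directly.
- the homogeneous substitution: applies; the problem has the shape this method handles.
- separation of variables — no division isolates the independent variable from the unknown.
- a linear integrating factor: the unknown enters nonlinearly (through a power, a denominator, or a transcendental function), which the linear integrating-factor recipe cannot absorb as-is — any repair would come from a preliminary substitution, not the factor.


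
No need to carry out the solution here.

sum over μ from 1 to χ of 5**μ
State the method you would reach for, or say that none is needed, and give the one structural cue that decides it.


Technique: the geometric series formula — consecutive terms stand in a fixed index-free ratio — the geometric sum formula closes it.


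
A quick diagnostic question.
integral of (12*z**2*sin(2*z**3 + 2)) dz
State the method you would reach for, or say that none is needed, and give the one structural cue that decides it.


Diagnosis: u-substitution — read it as f(2*z**3 + 2) times a constant multiple of d(2*z**3 + 2): one substitution, u = 2*z**3 + 2, finishes it.


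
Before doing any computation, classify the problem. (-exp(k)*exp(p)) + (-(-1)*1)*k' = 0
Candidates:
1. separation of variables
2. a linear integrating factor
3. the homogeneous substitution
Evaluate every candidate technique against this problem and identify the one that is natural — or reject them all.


Best approach: separation of variables — the slope splits multiplicatively: exp(p) carrying all p-dependence times exp(k) carrying all k-dependence — separate and integrate.
- separation of variables — applies; the problem has the shape this method handles.
- a linear integrating factor — the unknown enters nonlinearly (through a power, a denominator, or a transcendental function), which the linear integrating-factor recipe cannot absorb as-is — any repair would come from a preliminary substitution, not the factor.
- the homogeneous substitution: the ratio of the variables does not determine the slope.


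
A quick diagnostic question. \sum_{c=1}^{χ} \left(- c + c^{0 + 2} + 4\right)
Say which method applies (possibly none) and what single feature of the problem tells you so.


Method: no special technique — constant-multiple powers of c with no cancellation partners and no common ratio — use the standard power-sum formulas.


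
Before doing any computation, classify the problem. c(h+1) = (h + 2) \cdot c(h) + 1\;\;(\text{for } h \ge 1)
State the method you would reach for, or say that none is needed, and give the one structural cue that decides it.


Verdict: a summation factor — rescale the sequence by the product of the weights h + 2 so far — the recurrence collapses to a plain running sum.


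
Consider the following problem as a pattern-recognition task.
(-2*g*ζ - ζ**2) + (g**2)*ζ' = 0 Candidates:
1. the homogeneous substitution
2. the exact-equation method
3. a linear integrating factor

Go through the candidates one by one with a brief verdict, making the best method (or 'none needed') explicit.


Method: the homogeneous substitution — the slope is degree-zero homogeneous: the ratio substitution v = ζ/g collapses it. Rearranged, this also fits the Bernoulli template directly; the homogeneous substitution reads the structure without the rearrangement.
- the homogeneous substitution — yes, a natural case for it.
- the exact-equation method: the mixed-partials test fails on this split — it is not an exact differential as presented.
- a linear integrating factor: a nonlinear term in the unknown puts this outside the integrating-factor template.


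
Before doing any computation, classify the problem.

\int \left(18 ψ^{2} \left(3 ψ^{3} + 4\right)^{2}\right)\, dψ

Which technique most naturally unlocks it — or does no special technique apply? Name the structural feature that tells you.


Verdict: u-substitution — 18 ψ^{2} matches the derivative of 3 ψ^{3} + 4 up to a constant; with u = 3 ψ^{3} + 4 the whole integrand folds into a function of u alone. A patient expand-and-integrate also lands it; recognizing the inner expression is the shortcut.


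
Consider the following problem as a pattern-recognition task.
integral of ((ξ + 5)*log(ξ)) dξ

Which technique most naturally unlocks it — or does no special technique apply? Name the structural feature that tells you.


Technique: integration by parts — with u = log(ξ) the logarithm disappears after one differentiation, leaving a power-rule integral.


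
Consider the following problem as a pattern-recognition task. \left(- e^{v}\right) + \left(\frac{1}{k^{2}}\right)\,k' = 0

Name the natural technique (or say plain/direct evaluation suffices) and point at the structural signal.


Verdict: separation of variables — one side of the product carries the independent variable, the other the unknown — the textbook separation shape. One could also solve this as an exact equation; with each coefficient in its own variable, separating is the same work with fewer steps.


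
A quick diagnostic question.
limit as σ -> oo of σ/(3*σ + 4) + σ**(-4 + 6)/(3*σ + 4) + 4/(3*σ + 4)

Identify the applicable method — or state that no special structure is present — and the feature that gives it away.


Technique: dominant-term comparison — as σ grows, only the highest-degree terms matter — compare leading terms and read the limit off. Differentiating the expression as a single quotient would eventually settle it as well; matching dominant growth settles it immediately.


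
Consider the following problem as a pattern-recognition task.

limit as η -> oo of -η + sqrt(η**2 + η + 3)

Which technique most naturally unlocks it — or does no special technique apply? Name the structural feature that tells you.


Best approach: conjugate multiplication — neither sqrt(η**2 + η + 3) nor η converges alone, so rewrite their difference as a conjugate-rationalized quotient first.


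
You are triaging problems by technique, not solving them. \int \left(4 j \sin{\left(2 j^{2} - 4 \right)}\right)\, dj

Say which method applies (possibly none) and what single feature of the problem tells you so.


Technique: u-substitution — 4 j matches the derivative of 2 j^{2} - 4 up to a constant; with u = 2 j^{2} - 4 the whole integrand folds into a function of u alone.


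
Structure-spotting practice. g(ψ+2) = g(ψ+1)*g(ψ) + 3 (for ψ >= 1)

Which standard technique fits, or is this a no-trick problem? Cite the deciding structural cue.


Best approach: no special technique — the map from one term to the next is curved, not linear, so linear closed-form machinery does not attach.


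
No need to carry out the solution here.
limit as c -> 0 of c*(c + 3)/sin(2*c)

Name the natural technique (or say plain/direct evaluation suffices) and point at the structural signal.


Diagnosis: l'Hôpital's rule (0/0) — plug in 0: top and bottom both hit zero, so differentiate each and retry. A first-order expansion at the point is an equally standard path; the rule packages it.


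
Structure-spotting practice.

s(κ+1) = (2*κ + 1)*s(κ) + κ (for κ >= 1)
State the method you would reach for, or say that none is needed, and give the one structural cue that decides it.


Technique: a summation factor — normalize by the running product of 2*κ + 1: the left side becomes a difference, and differences sum.


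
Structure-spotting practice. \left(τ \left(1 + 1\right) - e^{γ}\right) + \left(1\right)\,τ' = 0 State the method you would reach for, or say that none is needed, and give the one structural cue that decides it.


Method: a linear integrating factor — the unknown enters only to the first power against a nonzero forcing term — the integrating-factor template applies directly.


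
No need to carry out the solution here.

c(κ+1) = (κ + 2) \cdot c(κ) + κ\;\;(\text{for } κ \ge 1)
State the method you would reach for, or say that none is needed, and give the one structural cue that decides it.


Diagnosis: a summation factor — first-order linear but the coefficient κ + 2 moves with the index — divide by the cumulative product and telescope.


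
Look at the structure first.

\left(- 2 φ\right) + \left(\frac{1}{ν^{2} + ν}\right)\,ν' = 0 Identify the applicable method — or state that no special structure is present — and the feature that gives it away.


Technique: separation of variables — one side of the product carries the independent variable, the other the unknown — the textbook separation shape. This doubles as a Bernoulli equation in the unknown as written; dividing and integrating works on it directly.


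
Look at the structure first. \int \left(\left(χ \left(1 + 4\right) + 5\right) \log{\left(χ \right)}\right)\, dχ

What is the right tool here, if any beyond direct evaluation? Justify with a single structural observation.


Technique: integration by parts — logs resist antidifferentiation but differentiate beautifully; pair \log{\left(χ \right)} with the polynomial (χ \left(1 + 4\right) + 5) via parts.


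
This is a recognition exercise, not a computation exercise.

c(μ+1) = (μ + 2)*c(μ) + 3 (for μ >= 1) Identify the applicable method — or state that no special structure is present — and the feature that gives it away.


Best approach: a summation factor — an index-dependent multiplier μ + 2 rules out characteristic roots; a summation factor converts it to a pure difference.


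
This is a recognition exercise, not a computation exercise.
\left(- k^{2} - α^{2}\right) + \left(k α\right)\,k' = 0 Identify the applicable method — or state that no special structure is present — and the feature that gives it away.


Verdict: the homogeneous substitution — solved for the derivative, the right side is unchanged under scaling α and k together — it depends only on the ratio k/α, so substitute a single ratio variable. A Bernoulli substitution is a fair alternative on this equation directly; the homogeneous reading takes it as given.


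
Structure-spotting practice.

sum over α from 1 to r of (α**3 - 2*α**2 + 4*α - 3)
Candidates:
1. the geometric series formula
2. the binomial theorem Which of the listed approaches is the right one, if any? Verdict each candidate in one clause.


Best approach: no special technique — no cancellation, no constant ratio, no binomial weights — just polynomial terms summed directly.
- the geometric series formula — the ratio of consecutive terms depends on the index.
- the binomial theorem: no binomial coefficients pair up with complementary powers here.


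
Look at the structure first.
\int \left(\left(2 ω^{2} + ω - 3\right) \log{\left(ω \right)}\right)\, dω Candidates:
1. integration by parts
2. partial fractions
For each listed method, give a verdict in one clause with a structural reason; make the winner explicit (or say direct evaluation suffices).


Best approach: integration by parts — the presence of \log{\left(ω \right)} against a polynomial factor is the standard differentiate-the-log setup.
- integration by parts — applies; the problem has the shape this method handles.
- partial fractions: there is no rational-function structure to decompose.


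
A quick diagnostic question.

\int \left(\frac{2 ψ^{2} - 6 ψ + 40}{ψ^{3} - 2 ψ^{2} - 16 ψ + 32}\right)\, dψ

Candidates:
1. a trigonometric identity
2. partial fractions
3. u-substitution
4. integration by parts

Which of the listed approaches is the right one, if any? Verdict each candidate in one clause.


Method: partial fractions — each factor of ψ^{3} - 2 ψ^{2} - 16 ψ + 32 owns one elementary piece of the integrand — separate them and integrate piecewise.
- a trigonometric identity: there is no trigonometric structure at all — the integrand carries no sine or cosine to rewrite.
- partial fractions — applicable, and directly so.
- u-substitution — no subexpression of the integrand serves as a whole-integral substitution inner — individual terms may offer their own, but none carries its derivative as a factor of the full integrand; a working change of variable would have to be constructed from outside the expression.
- integration by parts — the nonconstant-polynomial-times-standard-kernel pattern (an exp, sine, cosine, or logarithm partner) is absent.


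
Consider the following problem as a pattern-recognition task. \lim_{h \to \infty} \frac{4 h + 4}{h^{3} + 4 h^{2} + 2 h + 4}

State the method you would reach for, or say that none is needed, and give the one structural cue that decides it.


Best approach: dominant-term comparison — divide through by the highest power of h; every lower-order term dies and the dominant terms decide the limit. Viewed as a single quotient this is an ∞/∞ form — an at-infinity application of l'Hôpital's rule would also resolve it; comparing leading growth reads the answer without differentiating.


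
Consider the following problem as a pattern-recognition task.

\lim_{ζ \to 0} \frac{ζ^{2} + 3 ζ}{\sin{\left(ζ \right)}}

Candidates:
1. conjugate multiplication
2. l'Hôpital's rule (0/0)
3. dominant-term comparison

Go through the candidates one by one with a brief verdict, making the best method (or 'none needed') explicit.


Verdict: l'Hôpital's rule (0/0) — the 0/0 form at 0 is the signature situation for l'Hôpital's rule. One could equally expand both pieces locally and compare leading terms; the rule does that in one stroke.
- conjugate multiplication: the conjugate move applies to radical differences, which this is not.
- l'Hôpital's rule (0/0) — a fit — the right tool for this form.
- dominant-term comparison: this limit is not decided by comparing polynomial growth at infinity.


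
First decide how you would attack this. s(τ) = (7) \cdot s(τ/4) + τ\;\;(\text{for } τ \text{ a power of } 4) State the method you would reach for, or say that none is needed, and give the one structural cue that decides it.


Diagnosis: the master substitution — the argument shrinks by the factor 4, so measure the index on a logarithmic scale and the recursion becomes a shift.


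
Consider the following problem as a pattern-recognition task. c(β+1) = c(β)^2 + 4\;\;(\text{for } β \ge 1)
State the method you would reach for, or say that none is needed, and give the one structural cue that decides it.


Diagnosis: no special technique — each new value is a nonlinear function of earlier ones — scaling arguments and superposition both fail.


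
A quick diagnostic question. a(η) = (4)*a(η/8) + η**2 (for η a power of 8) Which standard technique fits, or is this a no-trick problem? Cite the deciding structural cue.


Diagnosis: the master substitution — recursion at η/8 is multiplicative in the index; logarithmic reindexing via η = 8^m linearizes it.


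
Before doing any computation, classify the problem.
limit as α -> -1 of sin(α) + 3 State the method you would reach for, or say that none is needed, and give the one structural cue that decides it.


Diagnosis: no special technique — the function is continuous at -1; evaluation is itself the limit, no machinery required.


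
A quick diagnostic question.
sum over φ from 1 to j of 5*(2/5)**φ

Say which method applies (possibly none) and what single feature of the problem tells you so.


Method: the geometric series formula — each term is 2/5 times the previous one, so the geometric-series formula applies directly.


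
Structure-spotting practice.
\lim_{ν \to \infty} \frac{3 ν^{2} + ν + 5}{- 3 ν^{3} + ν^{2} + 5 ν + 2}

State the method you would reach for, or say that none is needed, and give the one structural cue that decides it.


Technique: dominant-term comparison — divide by the highest power of ν present: lower-order terms vanish and the dominant ratio remains. As a single quotient, the ∞/∞ shape would yield to repeated differentiation as well — the growth comparison gets there in one look.


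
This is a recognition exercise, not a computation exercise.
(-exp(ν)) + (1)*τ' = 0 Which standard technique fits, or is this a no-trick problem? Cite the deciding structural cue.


Method: no special technique — solved for the derivative, no τ appears — this is antidifferentiation in ν wearing ODE clothing.


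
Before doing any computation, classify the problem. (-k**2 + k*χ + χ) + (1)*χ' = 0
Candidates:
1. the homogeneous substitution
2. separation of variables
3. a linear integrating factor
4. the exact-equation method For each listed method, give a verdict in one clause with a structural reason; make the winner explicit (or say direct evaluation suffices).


Method: a linear integrating factor — linear in the unknown with genuine forcing: multiply through by the exponential of the integrated coefficient and the left side closes into one derivative.
- the homogeneous substitution — the slope is not a function of the ratio of the variables alone.
- separation of variables: the two dependences do not factor apart.
- a linear integrating factor — applies; the problem has the shape this method handles.
- the exact-equation method: the mixed partial derivatives differ, so the left side is not a total differential.


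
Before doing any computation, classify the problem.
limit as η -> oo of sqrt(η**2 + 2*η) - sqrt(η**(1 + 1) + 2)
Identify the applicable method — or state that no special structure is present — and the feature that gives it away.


Technique: conjugate multiplication — the difference sqrt(η**2 + 2*η) - sqrt(η**(1 + 1) + 2) is an ∞ − ∞ stalemate; its conjugate partner breaks the tie.


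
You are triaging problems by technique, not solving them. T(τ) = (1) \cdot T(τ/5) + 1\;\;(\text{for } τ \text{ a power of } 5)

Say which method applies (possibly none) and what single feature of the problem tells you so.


Technique: the master substitution — the argument shrinks by the factor 5, so measure the index on a logarithmic scale and the recursion becomes a shift.


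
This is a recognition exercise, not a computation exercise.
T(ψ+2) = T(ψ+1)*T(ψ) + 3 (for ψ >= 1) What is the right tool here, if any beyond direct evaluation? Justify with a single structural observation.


Diagnosis: no special technique — once the recursion is nonlinear, characteristic roots, master substitutions, and summation factors are all off the table.


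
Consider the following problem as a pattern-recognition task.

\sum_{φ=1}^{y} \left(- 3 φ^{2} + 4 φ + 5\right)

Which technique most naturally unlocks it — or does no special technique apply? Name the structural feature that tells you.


Verdict: no special technique — constant-multiple powers of φ with no cancellation partners and no common ratio — use the standard power-sum formulas.


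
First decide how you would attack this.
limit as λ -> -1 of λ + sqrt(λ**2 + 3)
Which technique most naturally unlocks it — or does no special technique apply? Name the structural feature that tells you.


Technique: no special technique — no vanishing denominator and no indeterminate clash at the point — evaluation is immediate.


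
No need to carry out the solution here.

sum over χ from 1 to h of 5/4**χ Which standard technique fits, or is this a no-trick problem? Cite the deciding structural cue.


Verdict: the geometric series formula — consecutive terms stand in a fixed index-free ratio — the geometric sum formula closes it.


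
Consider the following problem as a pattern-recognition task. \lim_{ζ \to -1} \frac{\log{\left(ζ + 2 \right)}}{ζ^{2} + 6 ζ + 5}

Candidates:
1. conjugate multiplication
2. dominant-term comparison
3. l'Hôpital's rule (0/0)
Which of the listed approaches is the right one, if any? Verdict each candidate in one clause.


Verdict: l'Hôpital's rule (0/0) — substituting -1 gives 0 over 0; differentiate top and bottom once and re-evaluate. One could equally expand both pieces locally and compare leading terms; the rule does that in one stroke.
- conjugate multiplication: there is no infinity-minus-infinity radical difference to rationalize.
- dominant-term comparison: no dominant power emerges to decide the limit by degree comparison.
- l'Hôpital's rule (0/0) — applicable, and directly so.


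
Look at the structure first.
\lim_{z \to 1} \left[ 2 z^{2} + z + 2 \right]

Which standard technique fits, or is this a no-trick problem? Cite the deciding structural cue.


Best approach: no special technique — no zero denominators, no indeterminate clash at 1 — substitute and read off the value.


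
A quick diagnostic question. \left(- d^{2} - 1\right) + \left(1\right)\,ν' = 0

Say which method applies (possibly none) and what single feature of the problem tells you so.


Best approach: no special technique — the slope is a pure function of d; integrate both sides and be done.


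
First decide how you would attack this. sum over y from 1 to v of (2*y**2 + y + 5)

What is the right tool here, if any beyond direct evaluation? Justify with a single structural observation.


Best approach: no special technique — the sum is polynomial through and through; closed forms for each power of y finish it directly.


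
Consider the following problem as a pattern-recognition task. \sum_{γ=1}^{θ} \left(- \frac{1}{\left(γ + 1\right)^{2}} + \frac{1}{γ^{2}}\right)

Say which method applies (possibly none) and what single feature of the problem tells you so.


Best approach: telescoping — the piece each term subtracts is \frac{1}{γ^{2}} advanced by one index, and it reappears with a plus sign leading the following term — the sum collapses to its boundary terms.


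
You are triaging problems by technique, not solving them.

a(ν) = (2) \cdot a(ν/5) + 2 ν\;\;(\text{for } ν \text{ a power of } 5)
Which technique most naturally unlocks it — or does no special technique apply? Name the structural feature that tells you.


Diagnosis: the master substitution — treat m = log base 5 of ν as the new clock: one recursion step advances m by one while ν scales by 5.


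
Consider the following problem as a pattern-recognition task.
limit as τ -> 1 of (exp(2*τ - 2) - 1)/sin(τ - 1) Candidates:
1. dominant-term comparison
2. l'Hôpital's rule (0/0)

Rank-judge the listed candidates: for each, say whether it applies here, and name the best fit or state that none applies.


Verdict: l'Hôpital's rule (0/0) — the 0/0 form at 1 is the signature situation for l'Hôpital's rule. The standard small-argument limits would also carry it; the rule is the systematic route.
- dominant-term comparison — no dominant power emerges to decide the limit by degree comparison.
- l'Hôpital's rule (0/0) — yes, a natural case for it.


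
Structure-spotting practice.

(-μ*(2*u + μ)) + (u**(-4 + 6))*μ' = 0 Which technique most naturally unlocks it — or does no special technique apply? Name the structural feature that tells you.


Diagnosis: the homogeneous substitution — the slope is degree-zero homogeneous: the ratio substitution v = μ/u collapses it. This doubles as a Bernoulli equation in the unknown as written; the homogeneous route needs no setup at all.


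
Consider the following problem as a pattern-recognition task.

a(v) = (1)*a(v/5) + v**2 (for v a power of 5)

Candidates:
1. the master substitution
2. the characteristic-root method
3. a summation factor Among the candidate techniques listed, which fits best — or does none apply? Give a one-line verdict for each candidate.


Diagnosis: the master substitution — index division is the fingerprint: v/5 in the recursive call means substitute v = 5^m.
- the master substitution — applicable, and directly so.
- the characteristic-root method — the recursion divides its index rather than shifting it — outside the constant-shift family the root method covers.
- a summation factor — the recursion divides its index rather than shifting it — there is no previous-term chain for a summation factor to telescope.


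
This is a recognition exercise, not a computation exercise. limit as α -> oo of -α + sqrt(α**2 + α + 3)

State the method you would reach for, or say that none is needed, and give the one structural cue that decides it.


Technique: conjugate multiplication — the ∞ − ∞ radical form is the exact trigger for the conjugate maneuver.


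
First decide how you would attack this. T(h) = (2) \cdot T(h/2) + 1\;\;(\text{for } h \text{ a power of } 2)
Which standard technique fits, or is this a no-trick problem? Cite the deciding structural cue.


Best approach: the master substitution — the argument contracts 2-fold per step: reindex h exponentially and solve the linear recurrence in the new index.


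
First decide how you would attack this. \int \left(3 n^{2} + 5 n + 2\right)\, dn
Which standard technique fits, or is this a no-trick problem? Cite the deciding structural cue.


Best approach: no special technique — a term-by-term power-rule job in n; no substitution or rearrangement earns its keep here.


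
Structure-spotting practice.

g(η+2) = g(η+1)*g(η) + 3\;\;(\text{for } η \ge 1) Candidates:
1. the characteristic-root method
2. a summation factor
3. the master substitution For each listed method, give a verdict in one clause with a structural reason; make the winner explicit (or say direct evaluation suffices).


Verdict: no special technique — the unknown sequence enters the update nonlinearly, so no linear method fits the recurrence as written — direct iteration remains.
- the characteristic-root method — the recursion is nonlinear in the sequence values, so no linear-modes ansatz applies.
- a summation factor — no summation factor applies — the rule is not linear in the sequence values.
- the master substitution: this is shift-type recursion, outside the divide-and-conquer template.


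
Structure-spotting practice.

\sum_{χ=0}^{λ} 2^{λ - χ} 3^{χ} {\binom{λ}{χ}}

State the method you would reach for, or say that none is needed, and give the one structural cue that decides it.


Best approach: the binomial theorem — the summand is term χ of a binomial expansion in 3 and 2; the whole sum is a single power.


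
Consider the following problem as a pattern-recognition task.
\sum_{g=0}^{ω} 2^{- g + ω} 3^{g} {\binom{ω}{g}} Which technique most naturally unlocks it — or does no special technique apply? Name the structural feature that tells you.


Verdict: the binomial theorem — the binomial coefficients weight matched powers of 3 and 2, which is exactly the expansion of a binomial power.


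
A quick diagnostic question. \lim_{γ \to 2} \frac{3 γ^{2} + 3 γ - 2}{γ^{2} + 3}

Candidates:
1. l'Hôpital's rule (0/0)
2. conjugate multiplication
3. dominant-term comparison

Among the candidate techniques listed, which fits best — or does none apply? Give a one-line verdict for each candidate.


Method: no special technique — no denominator vanishes and nothing blows up at 2: direct substitution is the whole computation.
- l'Hôpital's rule (0/0) — substituting the point produces a determinate value, not a 0 over 0 clash.
- conjugate multiplication — multiplying by a conjugate would not remove any indeterminacy here.
- dominant-term comparison: this limit is not decided by comparing leading-term growth at infinity.


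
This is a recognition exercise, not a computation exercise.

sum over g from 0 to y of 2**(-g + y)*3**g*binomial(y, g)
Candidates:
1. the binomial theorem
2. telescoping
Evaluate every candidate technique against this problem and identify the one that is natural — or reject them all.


Best approach: the binomial theorem — binomial(y, g) weighting matched powers of 3 and 2 is the expanded form of (3 + 2)^y — fold it back up.
- the binomial theorem — yes — fits the structure here.
- telescoping: computed from the summand as displayed, the partial sums build up without the pairwise collapse telescoping exploits.


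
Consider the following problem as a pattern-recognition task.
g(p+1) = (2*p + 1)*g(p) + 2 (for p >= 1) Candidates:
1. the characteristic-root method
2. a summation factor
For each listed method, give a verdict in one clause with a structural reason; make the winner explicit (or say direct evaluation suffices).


Best approach: a summation factor — first-order linear but the coefficient 2*p + 1 moves with the index — divide by the cumulative product and telescope.
- the characteristic-root method — the coefficients change with the index, which the root method cannot absorb.
- a summation factor: a fit — the right tool for this form.


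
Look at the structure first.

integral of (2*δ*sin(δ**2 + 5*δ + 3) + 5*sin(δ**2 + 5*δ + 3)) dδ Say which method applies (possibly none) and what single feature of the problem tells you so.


Method: u-substitution — collected, the integrand has one factor that is, up to a constant, the derivative of an inner expression the rest depends on — substitute for that inner expression.


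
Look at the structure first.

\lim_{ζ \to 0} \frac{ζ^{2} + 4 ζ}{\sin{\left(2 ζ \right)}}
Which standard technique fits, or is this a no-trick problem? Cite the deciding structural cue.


Best approach: l'Hôpital's rule (0/0) — both numerator and denominator vanish at 0: the genuine 0/0 indeterminate that l'Hôpital exists for. Expanding numerator and denominator to first order gives the same value — the rule automates exactly that.


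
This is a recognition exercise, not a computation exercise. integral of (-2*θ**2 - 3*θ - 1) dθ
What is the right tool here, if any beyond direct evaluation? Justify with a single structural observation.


Diagnosis: no special technique — a term-by-term power-rule job in θ; no substitution or rearrangement earns its keep here.


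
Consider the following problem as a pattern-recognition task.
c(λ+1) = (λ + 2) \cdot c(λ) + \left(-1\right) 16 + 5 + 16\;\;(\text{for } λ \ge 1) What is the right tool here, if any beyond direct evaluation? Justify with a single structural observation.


Verdict: a summation factor — first-order, linear, moving coefficient λ + 2: the discrete analogue of an integrating factor handles it.


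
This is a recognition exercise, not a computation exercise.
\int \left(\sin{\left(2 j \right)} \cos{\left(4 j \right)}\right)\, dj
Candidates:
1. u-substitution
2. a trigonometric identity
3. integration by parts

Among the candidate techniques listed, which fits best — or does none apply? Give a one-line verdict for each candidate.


Technique: a trigonometric identity — \sin{\left(2 j \right)} \cos{\left(4 j \right)} is a beat pattern — rewrite the product as a sum of single-frequency waves before integrating.
- u-substitution — no subexpression of the integrand pairs with its own derivative as a factor — individual terms may offer their own substitutions, but any change of variable covering the whole integral would have to be constructed from outside the expression.
- a trigonometric identity: yes, a natural case for it.
- integration by parts — not the natural route: no polynomial-kernel product appears — a recursive parts reduction of the trigonometric product exists, but the identity rewrite is direct.


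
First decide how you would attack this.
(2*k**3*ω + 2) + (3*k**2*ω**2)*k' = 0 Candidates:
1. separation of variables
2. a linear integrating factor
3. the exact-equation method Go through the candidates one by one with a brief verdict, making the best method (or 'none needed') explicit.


Verdict: the exact-equation method — this form is already the differential of something: the matching mixed partials of 2*k**3*ω + 2 and 3*k**2*ω**2 prove it.
- separation of variables — the two dependences are entangled, not a clean product of one-variable pieces.
- a linear integrating factor: a nonlinear term in the unknown puts this outside the integrating-factor template.
- the exact-equation method — yes — fits the structure here.


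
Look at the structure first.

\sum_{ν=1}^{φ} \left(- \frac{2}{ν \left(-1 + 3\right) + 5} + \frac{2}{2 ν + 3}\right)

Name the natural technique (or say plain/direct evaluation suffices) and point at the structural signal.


Diagnosis: telescoping — the piece each term subtracts is \frac{2}{2 ν + 3} advanced by one index, and it reappears with a plus sign leading the following term — the sum collapses to its boundary terms.


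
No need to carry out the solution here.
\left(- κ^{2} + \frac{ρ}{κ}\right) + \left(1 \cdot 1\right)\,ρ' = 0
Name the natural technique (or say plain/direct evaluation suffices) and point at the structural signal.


Technique: a linear integrating factor — the unknown enters only to the first power against a nonzero forcing term — the integrating-factor template applies directly.


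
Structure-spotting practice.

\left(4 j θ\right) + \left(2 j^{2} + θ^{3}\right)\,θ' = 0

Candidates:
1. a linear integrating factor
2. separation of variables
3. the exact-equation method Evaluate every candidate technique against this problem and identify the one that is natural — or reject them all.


Technique: the exact-equation method — checking ∂/∂θ of 4 j θ against ∂/∂j of 2 j^{2} + θ^{3}: they match — the equation is exact as it stands.
- a linear integrating factor: a nonlinear term in the unknown puts this outside the integrating-factor template.
- separation of variables: no division isolates the independent variable from the unknown.
- the exact-equation method — applicable, and directly so.


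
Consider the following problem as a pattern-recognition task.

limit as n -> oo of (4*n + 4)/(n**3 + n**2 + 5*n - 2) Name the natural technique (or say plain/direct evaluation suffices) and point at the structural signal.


Best approach: dominant-term comparison — growth-rate triage: the leading powers of n decide the limit, everything else is noise. Differentiating the expression as a single quotient would eventually settle it as well; matching dominant growth settles it immediately.


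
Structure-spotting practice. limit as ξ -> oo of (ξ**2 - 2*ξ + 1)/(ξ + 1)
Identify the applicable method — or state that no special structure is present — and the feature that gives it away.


Best approach: dominant-term comparison — growth-rate triage: the leading powers of ξ decide the limit, everything else is noise. Differentiating the expression as a single quotient would eventually settle it as well; matching dominant growth settles it immediately.


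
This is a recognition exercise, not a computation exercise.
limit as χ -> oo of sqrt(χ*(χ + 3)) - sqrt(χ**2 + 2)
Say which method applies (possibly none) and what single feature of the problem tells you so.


Diagnosis: conjugate multiplication — the ∞ − ∞ radical form is the exact trigger for the conjugate maneuver.


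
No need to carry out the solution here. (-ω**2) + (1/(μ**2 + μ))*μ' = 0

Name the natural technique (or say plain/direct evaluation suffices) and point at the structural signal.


Diagnosis: separation of variables — one side of the product carries the independent variable, the other the unknown — the textbook separation shape. This doubles as a Bernoulli equation in the unknown as written; dividing and integrating works on it directly.


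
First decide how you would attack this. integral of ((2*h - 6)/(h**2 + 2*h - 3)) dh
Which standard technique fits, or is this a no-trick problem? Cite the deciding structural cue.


Verdict: partial fractions — a proper rational integrand over the factorable h**2 + 2*h - 3: partial fractions reduce it to elementary pieces.


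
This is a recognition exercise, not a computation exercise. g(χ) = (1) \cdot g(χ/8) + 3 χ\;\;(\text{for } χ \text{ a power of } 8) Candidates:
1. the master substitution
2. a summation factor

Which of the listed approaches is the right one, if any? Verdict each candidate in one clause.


Diagnosis: the master substitution — the argument shrinks by the factor 8, so measure the index on a logarithmic scale and the recursion becomes a shift.
- the master substitution — a fit — the right tool for this form.
- a summation factor — a divided-index call is outside the fixed-shift first-order family a summation factor normalizes.


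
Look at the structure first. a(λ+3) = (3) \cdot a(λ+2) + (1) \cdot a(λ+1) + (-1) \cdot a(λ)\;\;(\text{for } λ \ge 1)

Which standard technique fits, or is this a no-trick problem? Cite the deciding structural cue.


Method: the characteristic-root method — this is the constant-coefficient homogeneous case — the whole solution in λ reduces to a polynomial's roots.


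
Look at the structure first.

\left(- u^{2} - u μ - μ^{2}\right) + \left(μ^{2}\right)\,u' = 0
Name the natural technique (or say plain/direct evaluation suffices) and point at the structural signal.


Verdict: the homogeneous substitution — the slope is degree-zero homogeneous: the ratio substitution v = u/μ collapses it.


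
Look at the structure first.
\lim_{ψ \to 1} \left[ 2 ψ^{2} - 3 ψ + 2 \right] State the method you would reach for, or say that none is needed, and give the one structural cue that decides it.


Verdict: no special technique — nothing blocks direct substitution at 1: plug in and finish.


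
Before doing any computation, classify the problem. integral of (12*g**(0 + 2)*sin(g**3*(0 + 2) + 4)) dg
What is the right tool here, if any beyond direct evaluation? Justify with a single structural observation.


Verdict: u-substitution — the only nontrivial dependence routes through (g**3*(0 + 2) + 4), whose derivative supplies the leftover factor up to a constant multiple — u = (g**3*(0 + 2) + 4) flattens it.


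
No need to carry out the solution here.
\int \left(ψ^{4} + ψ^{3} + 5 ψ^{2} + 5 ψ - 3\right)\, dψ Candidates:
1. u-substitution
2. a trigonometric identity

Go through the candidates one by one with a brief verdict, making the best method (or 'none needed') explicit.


Diagnosis: no special technique — the integrand is a sum of constant multiples of powers of ψ — integrate term by term.
- u-substitution — any workable substitution here is cosmetic — the integrand is already in directly integrable form.
- a trigonometric identity: there is no trigonometric structure at all — the integrand carries no sine or cosine to rewrite.


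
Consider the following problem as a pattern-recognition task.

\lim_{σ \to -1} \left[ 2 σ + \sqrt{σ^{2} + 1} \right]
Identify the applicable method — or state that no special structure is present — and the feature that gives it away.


Verdict: no special technique — nothing blocks direct substitution at -1: plug in and finish.


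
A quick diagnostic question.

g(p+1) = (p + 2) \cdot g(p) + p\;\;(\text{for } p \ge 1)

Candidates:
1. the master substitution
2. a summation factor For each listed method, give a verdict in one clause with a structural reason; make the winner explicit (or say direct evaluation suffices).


Technique: a summation factor — first-order, linear, moving coefficient p + 2: the discrete analogue of an integrating factor handles it.
- the master substitution — the recursion steps by a constant offset, so exponential reindexing is pointless.
- a summation factor: applies; the problem has the shape this method handles.
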